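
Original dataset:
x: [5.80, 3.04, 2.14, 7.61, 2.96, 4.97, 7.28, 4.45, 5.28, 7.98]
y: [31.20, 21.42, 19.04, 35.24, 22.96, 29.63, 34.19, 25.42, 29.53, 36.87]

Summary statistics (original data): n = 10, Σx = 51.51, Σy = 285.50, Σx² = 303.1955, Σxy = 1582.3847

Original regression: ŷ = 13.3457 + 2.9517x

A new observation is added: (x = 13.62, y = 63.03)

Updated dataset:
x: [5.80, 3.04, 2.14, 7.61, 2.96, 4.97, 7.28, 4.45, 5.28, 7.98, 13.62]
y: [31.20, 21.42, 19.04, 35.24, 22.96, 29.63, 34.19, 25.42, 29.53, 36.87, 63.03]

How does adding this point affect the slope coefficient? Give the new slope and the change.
The slope changes from 2.9517 to 3.6600 (change of +0.7083, or +24.0%).

The new point has HIGH LEVERAGE: x = 13.62 is far from the original mean x̄ = 51.51/10 ≈ 5.15 (original range [2.14, 7.98]).

Step 1: Update the sums with the new point (n goes from 10 to 11)
Σx  = 51.51 + 13.62 = 65.13
Σy  = 285.50 + 63.03 = 348.53
Σx² = 303.1955 + 13.62² = 303.1955 + 185.5044 = 488.6999
Σxy = 1582.3847 + 13.62×63.03 = 1582.3847 + 858.4686 = 2440.8533

Step 2: Recompute the slope with b₁ = (nΣxy − ΣxΣy) / (nΣx² − (Σx)²)
Numerator   = 11×2440.8533 − 65.13×348.53 = 26849.3863 − 22699.7589 = 4149.6274
Denominator = 11×488.6999 − 65.13² = 5375.6989 − 4241.9169 = 1133.7820
b₁(new) = 4149.6274 / 1133.7820 = 3.6600

(Same formula on the original sums: (10×1582.3847 − 51.51×285.50) / (10×303.1955 − 51.51²) = 1117.7420 / 378.6749 = 2.9517, matching the given fit.)

Step 3: Change in slope
Δβ₁ = 3.6600 − 2.9517 = +0.7083
Relative change = +0.7083 / 2.9517 × 100% = +24.0%
→ the slope increases when the point is added.

A high-leverage point only changes the slope if it is off the original line; here y = 63.03 is above the original trend, so the slope increases.
In practice: refit with and without it and report both if conclusions differ; examine leverage (hᵢ) and Cook's distance rather than deleting it automatically.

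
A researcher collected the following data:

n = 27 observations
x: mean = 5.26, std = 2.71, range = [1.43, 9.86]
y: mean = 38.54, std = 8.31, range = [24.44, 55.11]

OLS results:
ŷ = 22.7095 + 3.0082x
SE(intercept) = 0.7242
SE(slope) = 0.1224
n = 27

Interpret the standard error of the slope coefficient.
The slope 3.0082 is pinned down to within about ±0.1224 (one SE) by these data — relative uncertainty 4.1%, i.e. precise.

SE(β̂₁) = s / √Sxx, where s is the residual standard deviation and Sxx = Σ(x − x̄)². It is the yardstick for how far β̂₁ = 3.0082 could plausibly be from the true slope.

Relative precision:
- SE / |β̂₁| = 0.1224 / 3.0082 = 4.1%
- Rule of thumb (under 20%: precise; 20% to under 50%: moderately precise; 50% or more: imprecise) → precise

Link to the t-test: t = β̂₁ / SE(β̂₁) = 3.0082 / 0.1224 = 24.5768, the statistic for H₀: β₁ = 0.

What drives SE(β̂₁): larger n (here n = 27) → smaller SE; more residual scatter → larger SE; wider spread of x values → smaller SE.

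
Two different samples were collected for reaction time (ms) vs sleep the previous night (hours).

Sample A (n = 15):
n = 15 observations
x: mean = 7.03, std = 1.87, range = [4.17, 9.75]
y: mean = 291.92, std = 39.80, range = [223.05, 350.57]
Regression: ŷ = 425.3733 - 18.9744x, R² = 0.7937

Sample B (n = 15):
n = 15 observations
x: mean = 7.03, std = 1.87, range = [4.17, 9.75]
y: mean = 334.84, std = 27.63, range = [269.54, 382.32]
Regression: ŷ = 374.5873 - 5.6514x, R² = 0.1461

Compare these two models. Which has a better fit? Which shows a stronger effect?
Model A has the better fit (R² = 0.7937 vs 0.1461). Model A shows the stronger effect (|β₁| = 18.9744 vs 5.6514).

Model Comparison:

Goodness of fit (R²):
- Model A: R² = 0.7937 → 79.37% of variance in reaction time explained
- Model B: R² = 0.1461 → 14.61% of variance in reaction time explained
- 0.7937 > 0.1461 → Model A has the better fit

Which has the larger per-hour effect? (|β₁|)
- Model A: β₁ = -18.9744 → predicted reaction time falls 18.9744 ms per additional hour of sleep
- Model B: β₁ = -5.6514 → predicted reaction time falls 5.6514 ms per additional hour of sleep
- |-18.9744| > |-5.6514| → Model A shows the stronger marginal effect

Notes:
- The two samples could reflect different populations, time periods, or measurement quality.
- A better fit (higher R²) doesn't necessarily mean a more important relationship.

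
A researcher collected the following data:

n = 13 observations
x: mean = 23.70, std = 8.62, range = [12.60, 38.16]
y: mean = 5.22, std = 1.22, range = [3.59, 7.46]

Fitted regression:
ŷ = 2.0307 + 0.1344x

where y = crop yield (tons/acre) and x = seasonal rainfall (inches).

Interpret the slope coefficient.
An increase of one inch in rainfall is associated with a 0.1344 tons/acre increase in predicted crop yield.

β₁ = 0.1344 is the change in predicted crop yield (tons/acre) per additional inch of rainfall.

Interpretation:
- Rainfall up by 1 inch → predicted crop yield increases by 0.1344 tons/acre
- This is a linear approximation: the same per-unit change is assumed across the whole observed x range

(β₀ = 2.0307 is the fitted value at x = 0 and is not part of the slope interpretation.)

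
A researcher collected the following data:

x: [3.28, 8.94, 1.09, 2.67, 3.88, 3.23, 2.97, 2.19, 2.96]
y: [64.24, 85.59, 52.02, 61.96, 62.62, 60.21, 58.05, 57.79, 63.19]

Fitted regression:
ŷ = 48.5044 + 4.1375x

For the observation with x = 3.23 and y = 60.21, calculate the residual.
Residual = -1.6585

The residual is the difference between the actual value and the predicted value:

Residual = y - ŷ

Step 1: Calculate predicted value
ŷ = 48.5044 + 4.1375 × 3.23
ŷ = 61.8685

Step 2: Calculate residual
Residual = 60.21 - 61.8685
Residual = -1.6585

The residual is negative, so the observed y = 60.21 sits below the regression line (the line overestimates it by 1.6585).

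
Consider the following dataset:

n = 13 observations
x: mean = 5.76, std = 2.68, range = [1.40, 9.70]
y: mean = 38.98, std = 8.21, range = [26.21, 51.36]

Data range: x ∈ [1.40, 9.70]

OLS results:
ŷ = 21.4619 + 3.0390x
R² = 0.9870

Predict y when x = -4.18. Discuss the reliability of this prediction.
ŷ = 8.7589, but this is extrapolation (below the data range [1.40, 9.70]) and may be unreliable.

Prediction calculation:
ŷ = 21.4619 + 3.0390 × (-4.18)
ŷ = 8.7589

Reliability:
- Data range: x ∈ [1.40, 9.70]
- Prediction point: x = -4.18 is 5.58 units below the observed range → this is EXTRAPOLATION, not interpolation

Why that matters here:
- Real relationships often flatten, saturate, or turn nonlinear at extremes
- There are no observations near this x to validate the fitted line there

A defensible statement: 'if the linear trend continued to x = -4.18, y would be about 8.7589' — the premise is untested.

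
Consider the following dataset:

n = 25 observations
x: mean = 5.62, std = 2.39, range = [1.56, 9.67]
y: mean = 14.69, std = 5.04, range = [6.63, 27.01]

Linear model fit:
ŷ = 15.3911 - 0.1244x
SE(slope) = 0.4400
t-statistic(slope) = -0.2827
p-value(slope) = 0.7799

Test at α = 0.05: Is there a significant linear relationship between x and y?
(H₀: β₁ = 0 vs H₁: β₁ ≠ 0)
Since p-value = 0.7799 ≥ α = 0.05, fail to reject H₀ — the slope is not significantly different from 0.

Hypothesis test for the slope coefficient:

H₀: β₁ = 0 (no linear relationship)
H₁: β₁ ≠ 0 (linear relationship exists)

Test statistic: t = β̂₁ / SE(β̂₁) = -0.1244 / 0.4400 = -0.2827

With df = 23, the two-sided p-value for |t| = 0.2827 is 0.7799.

Decision rule: reject H₀ if p-value < α.
p-value = 0.7799 ≥ α = 0.05 → fail to reject H₀.

Conclusion: the linear association between x and y is not significant at the 5% level.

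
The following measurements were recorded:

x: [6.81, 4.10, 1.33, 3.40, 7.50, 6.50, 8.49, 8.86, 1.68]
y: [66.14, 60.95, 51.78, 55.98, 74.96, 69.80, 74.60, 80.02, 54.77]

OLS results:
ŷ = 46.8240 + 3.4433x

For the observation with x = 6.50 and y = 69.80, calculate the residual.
Residual = 0.5945

The residual is the difference between the actual value and the predicted value:

Residual = y - ŷ

Step 1: Calculate predicted value
ŷ = 46.8240 + 3.4433 × 6.50
ŷ = 69.2055

Step 2: Calculate residual
Residual = 69.80 - 69.2055
Residual = 0.5945

The residual is positive, so the observed y = 69.80 sits above the regression line (the line underestimates it by 0.5945).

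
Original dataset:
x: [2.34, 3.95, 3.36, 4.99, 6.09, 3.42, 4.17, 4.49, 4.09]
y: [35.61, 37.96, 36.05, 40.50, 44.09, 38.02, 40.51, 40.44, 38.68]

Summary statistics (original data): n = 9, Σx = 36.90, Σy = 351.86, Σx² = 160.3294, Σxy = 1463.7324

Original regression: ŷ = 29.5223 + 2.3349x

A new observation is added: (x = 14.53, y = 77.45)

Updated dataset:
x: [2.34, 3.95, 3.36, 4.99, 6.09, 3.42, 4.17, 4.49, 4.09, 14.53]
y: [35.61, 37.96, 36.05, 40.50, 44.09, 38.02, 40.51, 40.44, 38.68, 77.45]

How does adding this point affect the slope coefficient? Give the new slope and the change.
The slope changes from 2.3349 to 3.5639 (change of +1.2290, or +52.6%).

The new point has HIGH LEVERAGE: x = 14.53 is far from the original mean x̄ = 36.90/9 ≈ 4.10 (original range [2.34, 6.09]).

Step 1: Update the sums with the new point (n goes from 9 to 10)
Σx  = 36.90 + 14.53 = 51.43
Σy  = 351.86 + 77.45 = 429.31
Σx² = 160.3294 + 14.53² = 160.3294 + 211.1209 = 371.4503
Σxy = 1463.7324 + 14.53×77.45 = 1463.7324 + 1125.3485 = 2589.0809

Step 2: Recompute the slope with b₁ = (nΣxy − ΣxΣy) / (nΣx² − (Σx)²)
Numerator   = 10×2589.0809 − 51.43×429.31 = 25890.8090 − 22079.4133 = 3811.3957
Denominator = 10×371.4503 − 51.43² = 3714.5030 − 2645.0449 = 1069.4581
b₁(new) = 3811.3957 / 1069.4581 = 3.5639

(Same formula on the original sums: (9×1463.7324 − 36.90×351.86) / (9×160.3294 − 36.90²) = 189.9576 / 81.3546 = 2.3349, matching the given fit.)

Step 3: Change in slope
Δβ₁ = 3.5639 − 2.3349 = +1.2290
Relative change = +1.2290 / 2.3349 × 100% = +52.6%
→ the slope increases when the point is added.

A high-leverage point only changes the slope if it is off the original line; here y = 77.45 is above the original trend, so the slope increases.
In practice: investigate whether it comes from the same population as the rest of the sample.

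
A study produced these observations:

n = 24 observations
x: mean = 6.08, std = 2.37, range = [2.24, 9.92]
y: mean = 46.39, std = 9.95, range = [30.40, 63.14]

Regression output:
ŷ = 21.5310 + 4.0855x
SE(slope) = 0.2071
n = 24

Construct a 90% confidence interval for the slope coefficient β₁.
The 90% CI for β₁ is (3.7299, 4.4411)

Confidence interval for the slope:

The 90% CI for β₁ is: β̂₁ ± t*(α/2, n-2) × SE(β̂₁)

Step 1: Find critical t-value
- Confidence level = 0.9
- Degrees of freedom = n - 2 = 24 - 2 = 22
- t*(α/2, 22) = 1.7171

Step 2: Calculate margin of error
Margin = 1.7171 × 0.2071 = 0.3556

Step 3: Construct interval
CI = 4.0855 ± 0.3556
CI = (3.7299, 4.4411)

Interpretation: intervals built this way capture the true β₁ in 90% of repeated samples; here the plausible range for the per-unit effect of x on y is 3.7299 to 4.4411.
Since 0 is outside the interval, a two-sided test at α = 0.10 would reject H₀: β₁ = 0.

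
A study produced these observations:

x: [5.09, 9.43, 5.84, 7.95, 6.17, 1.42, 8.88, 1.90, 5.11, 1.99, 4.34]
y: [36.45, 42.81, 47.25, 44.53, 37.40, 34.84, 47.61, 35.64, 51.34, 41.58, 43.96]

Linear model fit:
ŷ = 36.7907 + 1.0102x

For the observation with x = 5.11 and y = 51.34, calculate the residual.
Residual = 9.3872

The residual is the difference between the actual value and the predicted value:

Residual = y - ŷ

Step 1: Calculate predicted value
ŷ = 36.7907 + 1.0102 × 5.11
ŷ = 41.9528

Step 2: Calculate residual
Residual = 51.34 - 41.9528
Residual = 9.3872

Interpretation: the model underestimates the actual value by 9.3872 at this point (positive residual → observation lies above the fitted line).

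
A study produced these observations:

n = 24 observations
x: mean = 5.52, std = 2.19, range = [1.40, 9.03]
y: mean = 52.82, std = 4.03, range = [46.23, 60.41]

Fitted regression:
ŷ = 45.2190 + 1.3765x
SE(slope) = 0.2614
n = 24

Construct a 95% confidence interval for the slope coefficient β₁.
The 95% CI for β₁ is (0.8344, 1.9186)

Confidence interval for the slope:

The 95% CI for β₁ is: β̂₁ ± t*(α/2, n-2) × SE(β̂₁)

Step 1: Find critical t-value
- Confidence level = 0.95
- Degrees of freedom = n - 2 = 24 - 2 = 22
- t*(α/2, 22) = 2.0739

Step 2: Calculate margin of error
Margin = 2.0739 × 0.2614 = 0.5421

Step 3: Construct interval
CI = 1.3765 ± 0.5421
CI = (0.8344, 1.9186)

Interpretation: We are 95% confident that the true slope β₁ lies between 0.8344 and 1.9186.
The interval does not include 0, suggesting a significant linear relationship.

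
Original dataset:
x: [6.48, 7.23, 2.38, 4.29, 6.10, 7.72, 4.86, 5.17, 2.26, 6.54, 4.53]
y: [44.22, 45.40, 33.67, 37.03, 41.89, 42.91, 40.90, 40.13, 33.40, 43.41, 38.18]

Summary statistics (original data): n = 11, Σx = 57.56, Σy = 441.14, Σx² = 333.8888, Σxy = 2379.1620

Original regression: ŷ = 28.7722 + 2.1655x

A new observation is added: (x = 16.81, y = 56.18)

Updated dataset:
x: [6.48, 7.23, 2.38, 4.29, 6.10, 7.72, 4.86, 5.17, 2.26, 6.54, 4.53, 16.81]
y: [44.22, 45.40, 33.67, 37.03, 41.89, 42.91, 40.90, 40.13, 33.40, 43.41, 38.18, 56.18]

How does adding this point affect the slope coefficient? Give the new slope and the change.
Adding the point moves β₁ from 2.1655 to 1.5519, i.e. it decreases by 0.6136 (-28.3%).

x = 16.81 lies well outside the original x-range [2.26, 7.72] (x̄ ≈ 5.23), so this observation has high leverage and can move the slope substantially.

Step 1: Update the sums with the new point (n goes from 11 to 12)
Σx  = 57.56 + 16.81 = 74.37
Σy  = 441.14 + 56.18 = 497.32
Σx² = 333.8888 + 16.81² = 333.8888 + 282.5761 = 616.4649
Σxy = 2379.1620 + 16.81×56.18 = 2379.1620 + 944.3858 = 3323.5478

Step 2: Recompute the slope with b₁ = (nΣxy − ΣxΣy) / (nΣx² − (Σx)²)
Numerator   = 12×3323.5478 − 74.37×497.32 = 39882.5736 − 36985.6884 = 2896.8852
Denominator = 12×616.4649 − 74.37² = 7397.5788 − 5530.8969 = 1866.6819
b₁(new) = 2896.8852 / 1866.6819 = 1.5519

(Same formula on the original sums: (11×2379.1620 − 57.56×441.14) / (11×333.8888 − 57.56²) = 778.7636 / 359.6232 = 2.1655, matching the given fit.)

Step 3: Change in slope
Δβ₁ = 1.5519 − 2.1655 = -0.6136
Relative change = -0.6136 / 2.1655 × 100% = -28.3%
→ the slope decreases when the point is added.

A high-leverage point only changes the slope if it is off the original line; here y = 56.18 is below the original trend, so the slope decreases.
In practice: examine leverage (hᵢ) and Cook's distance rather than deleting it automatically.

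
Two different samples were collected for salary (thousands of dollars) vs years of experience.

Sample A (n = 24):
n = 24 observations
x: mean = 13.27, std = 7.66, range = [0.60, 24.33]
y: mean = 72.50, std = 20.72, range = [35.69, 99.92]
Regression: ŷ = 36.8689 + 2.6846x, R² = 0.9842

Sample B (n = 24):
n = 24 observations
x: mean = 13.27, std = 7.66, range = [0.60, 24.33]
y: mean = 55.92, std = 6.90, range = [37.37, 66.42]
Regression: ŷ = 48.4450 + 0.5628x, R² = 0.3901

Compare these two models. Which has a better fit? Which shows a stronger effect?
Model A has the better fit (R² = 0.9842 vs 0.3901). Model A shows the stronger effect (|β₁| = 2.6846 vs 0.5628).

Model Comparison:

Goodness of fit (R²):
- Model A: R² = 0.9842 → 98.42% of variance in salary explained
- Model B: R² = 0.3901 → 39.01% of variance in salary explained
- 0.9842 > 0.3901 → Model A has the better fit

Strength of effect — compare |β₁|:
- Model A: β₁ = 2.6846 → predicted salary rises 2.6846 thousand dollars per additional year of experience
- Model B: β₁ = 0.5628 → predicted salary rises 0.5628 thousand dollars per additional year of experience
- |2.6846| > |0.5628| → Model A shows the stronger marginal effect

Note: A steeper slope doesn't make a better model if the scatter around the line is large.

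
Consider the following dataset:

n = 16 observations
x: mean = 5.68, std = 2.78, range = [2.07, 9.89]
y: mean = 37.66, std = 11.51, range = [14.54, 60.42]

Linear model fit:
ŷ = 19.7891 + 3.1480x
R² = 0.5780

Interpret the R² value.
R² = 0.5780 means 57.80% of the variation in y is explained by the linear relationship with x. This indicates a moderate fit.

R² = 1 − SS_res/SS_tot compares the residual scatter to the total scatter of y about its mean.

Here R² = 0.5780:
- Explained: 57.80% of the variation in y
- Unexplained (residual): 100% − 57.80% = 42.20%
- Rule of thumb (below 0.3 weak; 0.3 to below 0.7 moderate; 0.7 and above strong) → moderate

Note: R² never decreases when predictors are added, so it should not be used alone to compare models of different size.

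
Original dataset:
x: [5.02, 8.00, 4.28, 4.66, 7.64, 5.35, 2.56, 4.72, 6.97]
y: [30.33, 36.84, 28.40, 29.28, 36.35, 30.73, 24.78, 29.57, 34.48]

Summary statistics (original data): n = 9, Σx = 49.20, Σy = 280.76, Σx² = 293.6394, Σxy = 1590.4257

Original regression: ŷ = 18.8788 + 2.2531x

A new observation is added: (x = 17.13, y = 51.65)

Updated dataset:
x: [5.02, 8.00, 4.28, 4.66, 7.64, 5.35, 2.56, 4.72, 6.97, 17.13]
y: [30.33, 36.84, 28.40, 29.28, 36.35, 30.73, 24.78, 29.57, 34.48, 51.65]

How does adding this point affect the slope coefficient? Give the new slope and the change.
The slope changes from 2.2531 to 1.8375 (change of -0.4156, or -18.4%).

The new point has HIGH LEVERAGE: x = 17.13 is far from the original mean x̄ = 49.20/9 ≈ 5.47 (original range [2.56, 8.00]).

Step 1: Update the sums with the new point (n goes from 9 to 10)
Σx  = 49.20 + 17.13 = 66.33
Σy  = 280.76 + 51.65 = 332.41
Σx² = 293.6394 + 17.13² = 293.6394 + 293.4369 = 587.0763
Σxy = 1590.4257 + 17.13×51.65 = 1590.4257 + 884.7645 = 2475.1902

Step 2: Recompute the slope with b₁ = (nΣxy − ΣxΣy) / (nΣx² − (Σx)²)
Numerator   = 10×2475.1902 − 66.33×332.41 = 24751.9020 − 22048.7553 = 2703.1467
Denominator = 10×587.0763 − 66.33² = 5870.7630 − 4399.6689 = 1471.0941
b₁(new) = 2703.1467 / 1471.0941 = 1.8375

(Same formula on the original sums: (9×1590.4257 − 49.20×280.76) / (9×293.6394 − 49.20²) = 500.4393 / 222.1146 = 2.2531, matching the given fit.)

Step 3: Change in slope
Δβ₁ = 1.8375 − 2.2531 = -0.4156
Relative change = -0.4156 / 2.2531 × 100% = -18.4%
→ the slope decreases when the point is added.

A high-leverage point only changes the slope if it is off the original line; here y = 51.65 is below the original trend, so the slope decreases.
In practice: refit with and without it and report both if conclusions differ.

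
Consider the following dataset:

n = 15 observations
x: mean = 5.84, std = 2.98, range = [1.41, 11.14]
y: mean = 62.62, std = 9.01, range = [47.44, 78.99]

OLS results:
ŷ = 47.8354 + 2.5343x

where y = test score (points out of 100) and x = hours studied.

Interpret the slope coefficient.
On average, test score is about 2.5343 points higher for every extra hour of study time.

β₁ = 2.5343 is the change in predicted test score (points) per additional hour of study time.

Interpretation:
- Study time up by 1 hour → predicted test score increases by 2.5343 points
- The effect is assumed constant over the observed range of x (linearity)
- The sign (+) gives the direction; the magnitude 2.5343 gives the size of the effect per hour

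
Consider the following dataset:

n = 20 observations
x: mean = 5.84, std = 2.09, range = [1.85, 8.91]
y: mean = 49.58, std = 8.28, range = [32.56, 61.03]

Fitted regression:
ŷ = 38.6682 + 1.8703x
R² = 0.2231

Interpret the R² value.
About 22.31% of the variability in y is accounted for by the regression on x (R² = 0.2231) — a weak linear fit.

R² (coefficient of determination) measures the proportion of variance in y explained by the regression model.

Here R² = 0.2231:
- Explained: 22.31% of the variation in y
- Unexplained (residual): 100% − 22.31% = 77.69%
- Rule of thumb (below 0.3 weak; 0.3 to below 0.7 moderate; 0.7 and above strong) → weak

Note: R² says nothing about causation, and a high R² does not by itself mean the linear form is appropriate — check the residuals.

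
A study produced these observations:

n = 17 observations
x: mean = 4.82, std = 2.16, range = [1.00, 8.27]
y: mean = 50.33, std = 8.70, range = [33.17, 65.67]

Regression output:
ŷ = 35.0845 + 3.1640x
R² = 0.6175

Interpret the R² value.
About 61.75% of the variability in y is accounted for by the regression on x (R² = 0.6175) — a moderate linear fit.

The coefficient of determination R² is the fraction of the total variation in y that the fitted line accounts for.

Here R² = 0.6175:
- Explained: 61.75% of the variation in y
- Unexplained (residual): 100% − 61.75% = 38.25%
- Rule of thumb (below 0.3 weak; 0.3 to below 0.7 moderate; 0.7 and above strong) → moderate

Note: R² says nothing about causation, and a high R² does not by itself mean the linear form is appropriate — check the residuals.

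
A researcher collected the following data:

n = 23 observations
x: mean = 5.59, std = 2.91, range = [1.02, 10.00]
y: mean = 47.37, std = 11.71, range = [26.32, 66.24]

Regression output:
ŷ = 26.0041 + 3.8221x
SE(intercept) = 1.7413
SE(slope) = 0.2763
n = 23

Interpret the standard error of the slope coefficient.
SE(β̂₁) = 0.2763 is the estimated standard deviation of the slope estimate across repeated samples; relative to β̂₁ = 3.8221 that is 7.2%, a precise estimate.

What SE measures:
- The standard error quantifies the sampling variability of the coefficient estimate
- It is the estimated standard deviation of β̂₁ across hypothetical repeated samples of the same size
- Smaller SE → more precise estimate

Relative precision:
- SE / |β̂₁| = 0.2763 / 3.8221 = 7.2%
- Rule of thumb (under 20%: precise; 20% to under 50%: moderately precise; 50% or more: imprecise) → precise

Link to the t-test: t = β̂₁ / SE(β̂₁) = 3.8221 / 0.2763 = 13.8332, the statistic for H₀: β₁ = 0.

What drives SE(β̂₁): more residual scatter → larger SE; wider spread of x values → smaller SE; larger n (here n = 23) → smaller SE.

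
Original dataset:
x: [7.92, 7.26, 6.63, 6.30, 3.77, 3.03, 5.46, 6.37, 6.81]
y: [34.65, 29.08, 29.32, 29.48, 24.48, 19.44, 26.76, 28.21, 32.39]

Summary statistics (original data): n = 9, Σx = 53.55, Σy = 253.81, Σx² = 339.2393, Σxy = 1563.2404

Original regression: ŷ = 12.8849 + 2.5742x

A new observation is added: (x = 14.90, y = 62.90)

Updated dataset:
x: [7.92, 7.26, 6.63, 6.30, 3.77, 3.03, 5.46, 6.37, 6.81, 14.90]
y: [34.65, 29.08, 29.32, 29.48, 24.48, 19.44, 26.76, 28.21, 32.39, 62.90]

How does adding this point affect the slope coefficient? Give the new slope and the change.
The slope changes from 2.5742 to 3.5872 (change of +1.0130, or +39.4%).

The new point has HIGH LEVERAGE: x = 14.90 is far from the original mean x̄ = 53.55/9 ≈ 5.95 (original range [3.03, 7.92]).

Step 1: Update the sums with the new point (n goes from 9 to 10)
Σx  = 53.55 + 14.90 = 68.45
Σy  = 253.81 + 62.90 = 316.71
Σx² = 339.2393 + 14.90² = 339.2393 + 222.0100 = 561.2493
Σxy = 1563.2404 + 14.90×62.90 = 1563.2404 + 937.2100 = 2500.4504

Step 2: Recompute the slope with b₁ = (nΣxy − ΣxΣy) / (nΣx² − (Σx)²)
Numerator   = 10×2500.4504 − 68.45×316.71 = 25004.5040 − 21678.7995 = 3325.7045
Denominator = 10×561.2493 − 68.45² = 5612.4930 − 4685.4025 = 927.0905
b₁(new) = 3325.7045 / 927.0905 = 3.5872

(Same formula on the original sums: (9×1563.2404 − 53.55×253.81) / (9×339.2393 − 53.55²) = 477.6381 / 185.5512 = 2.5742, matching the given fit.)

Step 3: Change in slope
Δβ₁ = 3.5872 − 2.5742 = +1.0130
Relative change = +1.0130 / 2.5742 × 100% = +39.4%
→ the slope increases when the point is added.

Because the point sits above the extension of the original line at a high-leverage x, it tilts the fit up.
In practice: check such a point for data-entry or measurement error; refit with and without it and report both if conclusions differ.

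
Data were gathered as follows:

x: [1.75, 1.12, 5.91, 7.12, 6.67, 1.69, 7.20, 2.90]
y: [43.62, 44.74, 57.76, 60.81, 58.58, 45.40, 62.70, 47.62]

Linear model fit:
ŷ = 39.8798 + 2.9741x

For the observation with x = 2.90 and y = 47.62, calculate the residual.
Residual = -0.8847

The residual is the difference between the actual value and the predicted value:

Residual = y - ŷ

Step 1: Calculate predicted value
ŷ = 39.8798 + 2.9741 × 2.90
ŷ = 48.5047

Step 2: Calculate residual
Residual = 47.62 - 48.5047
Residual = -0.8847

Interpretation: the model overestimates the actual value by 0.8847 at this point (negative residual → observation lies below the fitted line).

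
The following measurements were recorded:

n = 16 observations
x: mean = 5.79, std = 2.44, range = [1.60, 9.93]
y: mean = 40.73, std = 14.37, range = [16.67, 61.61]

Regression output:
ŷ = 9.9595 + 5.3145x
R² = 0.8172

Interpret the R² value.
The model explains 81.72% of the variance in y (R² = 0.8172), leaving 18.28% unexplained; the fit is strong.

R² = 1 − SS_res/SS_tot compares the residual scatter to the total scatter of y about its mean.

Here R² = 0.8172:
- Explained: 81.72% of the variation in y
- Unexplained (residual): 100% − 81.72% = 18.28%
- Rule of thumb (below 0.3 weak; 0.3 to below 0.7 moderate; 0.7 and above strong) → strong

Equivalently, for simple linear regression R² = r², so |r| = √0.8172 ≈ 0.9040.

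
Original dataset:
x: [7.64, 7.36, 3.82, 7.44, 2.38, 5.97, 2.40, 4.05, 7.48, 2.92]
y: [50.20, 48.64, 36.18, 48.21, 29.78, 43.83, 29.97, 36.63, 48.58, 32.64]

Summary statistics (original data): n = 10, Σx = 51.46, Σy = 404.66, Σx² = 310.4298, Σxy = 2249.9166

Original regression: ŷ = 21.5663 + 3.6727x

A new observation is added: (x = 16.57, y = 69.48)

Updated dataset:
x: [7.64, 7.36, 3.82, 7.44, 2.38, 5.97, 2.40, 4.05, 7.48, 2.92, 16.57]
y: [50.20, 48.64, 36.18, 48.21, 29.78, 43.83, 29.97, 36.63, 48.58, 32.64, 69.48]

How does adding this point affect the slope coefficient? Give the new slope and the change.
New slope β₁ = 2.8544 versus 3.6727 before: a change of -0.8183 (-22.3%).

The new point has HIGH LEVERAGE: x = 16.57 is far from the original mean x̄ = 51.46/10 ≈ 5.15 (original range [2.38, 7.64]).

Step 1: Update the sums with the new point (n goes from 10 to 11)
Σx  = 51.46 + 16.57 = 68.03
Σy  = 404.66 + 69.48 = 474.14
Σx² = 310.4298 + 16.57² = 310.4298 + 274.5649 = 584.9947
Σxy = 2249.9166 + 16.57×69.48 = 2249.9166 + 1151.2836 = 3401.2002

Step 2: Recompute the slope with b₁ = (nΣxy − ΣxΣy) / (nΣx² − (Σx)²)
Numerator   = 11×3401.2002 − 68.03×474.14 = 37413.2022 − 32255.7442 = 5157.4580
Denominator = 11×584.9947 − 68.03² = 6434.9417 − 4628.0809 = 1806.8608
b₁(new) = 5157.4580 / 1806.8608 = 2.8544

(Same formula on the original sums: (10×2249.9166 − 51.46×404.66) / (10×310.4298 − 51.46²) = 1675.3624 / 456.1664 = 3.6727, matching the given fit.)

Step 3: Change in slope
Δβ₁ = 2.8544 − 3.6727 = -0.8183
Relative change = -0.8183 / 3.6727 × 100% = -22.3%
→ the slope decreases when the point is added.

A high-leverage point only changes the slope if it is off the original line; here y = 69.48 is below the original trend, so the slope decreases.
In practice: check such a point for data-entry or measurement error; examine leverage (hᵢ) and Cook's distance rather than deleting it automatically.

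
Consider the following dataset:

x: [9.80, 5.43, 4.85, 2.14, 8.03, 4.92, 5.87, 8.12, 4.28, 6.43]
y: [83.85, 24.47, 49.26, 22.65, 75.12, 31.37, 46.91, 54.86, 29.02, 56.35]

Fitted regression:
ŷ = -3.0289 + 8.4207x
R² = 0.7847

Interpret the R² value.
About 78.47% of the variability in y is accounted for by the regression on x (R² = 0.7847) — a strong linear fit.

R² (coefficient of determination) measures the proportion of variance in y explained by the regression model.

Here R² = 0.7847:
- Explained: 78.47% of the variation in y
- Unexplained (residual): 100% − 78.47% = 21.53%
- Rule of thumb (below 0.3 weak; 0.3 to below 0.7 moderate; 0.7 and above strong) → strong

Equivalently, for simple linear regression R² = r², so |r| = √0.7847 ≈ 0.8858.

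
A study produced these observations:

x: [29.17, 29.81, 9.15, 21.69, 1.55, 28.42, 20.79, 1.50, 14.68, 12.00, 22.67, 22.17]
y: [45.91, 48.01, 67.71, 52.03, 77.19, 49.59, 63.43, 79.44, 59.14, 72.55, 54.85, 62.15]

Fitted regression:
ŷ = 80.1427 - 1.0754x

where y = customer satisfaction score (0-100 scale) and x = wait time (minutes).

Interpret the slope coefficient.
For each additional minute of wait time, predicted satisfaction score decreases by approximately 1.0754 points.

The slope coefficient β₁ = -1.0754 represents the marginal effect of wait time on satisfaction score.

Interpretation:
- Wait time up by 1 minute → predicted satisfaction score decreases by 1.0754 points
- This is a linear approximation: the same per-unit change is assumed across the whole observed x range
- The sign (−) gives the direction; the magnitude 1.0754 gives the size of the effect per minute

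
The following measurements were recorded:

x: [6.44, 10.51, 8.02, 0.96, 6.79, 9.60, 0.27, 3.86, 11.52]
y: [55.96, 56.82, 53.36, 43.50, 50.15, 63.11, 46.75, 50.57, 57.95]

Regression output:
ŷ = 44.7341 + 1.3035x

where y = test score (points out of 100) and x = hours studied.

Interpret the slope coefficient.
For each additional hour of study time, predicted test score increases by approximately 1.3035 points.

β₁ = 1.3035 is the change in predicted test score (points) per additional hour of study time.

Interpretation:
- Study time up by 1 hour → predicted test score increases by 1.3035 points
- This is a linear approximation: the same per-unit change is assumed across the whole observed x range

(β₀ = 44.7341 is the fitted value at x = 0 and is not part of the slope interpretation.)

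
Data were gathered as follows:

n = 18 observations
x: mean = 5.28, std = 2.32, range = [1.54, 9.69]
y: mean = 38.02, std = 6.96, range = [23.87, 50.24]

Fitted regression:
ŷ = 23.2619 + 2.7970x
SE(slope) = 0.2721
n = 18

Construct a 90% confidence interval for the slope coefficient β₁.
The 90% CI for β₁ is (2.3219, 3.2721)

Confidence interval for the slope:

The 90% CI for β₁ is: β̂₁ ± t*(α/2, n-2) × SE(β̂₁)

Step 1: Find critical t-value
- Confidence level = 0.9
- Degrees of freedom = n - 2 = 18 - 2 = 16
- t*(α/2, 16) = 1.7459

Step 2: Calculate margin of error
Margin = 1.7459 × 0.2721 = 0.4751

Step 3: Construct interval
CI = 2.7970 ± 0.4751
CI = (2.3219, 3.2721)

Interpretation: We are 90% confident that the true slope β₁ lies between 2.3219 and 3.2721.
The interval does not include 0, suggesting a significant linear relationship.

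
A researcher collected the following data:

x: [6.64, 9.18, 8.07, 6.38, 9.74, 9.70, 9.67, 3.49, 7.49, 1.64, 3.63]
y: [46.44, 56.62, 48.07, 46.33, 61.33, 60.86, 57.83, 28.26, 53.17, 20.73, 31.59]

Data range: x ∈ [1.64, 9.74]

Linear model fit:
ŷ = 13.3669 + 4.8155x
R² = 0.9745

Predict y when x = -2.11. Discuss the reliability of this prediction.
ŷ = 3.2062, but this is extrapolation (below the data range [1.64, 9.74]) and may be unreliable.

Prediction calculation:
ŷ = 13.3669 + 4.8155 × (-2.11)
ŷ = 3.2062

Reliability:
- Data range: x ∈ [1.64, 9.74]
- Prediction point: x = -2.11 is 3.75 units below the observed range → this is EXTRAPOLATION, not interpolation

Why that matters here:
- R² describes fit only over the sampled x values; it says nothing about behaviour beyond them
- The standard error of prediction grows with (x − x̄)², and x = -2.11 is far from x̄ = 6.88

A defensible statement: 'if the linear trend continued to x = -2.11, y would be about 3.2062' — the premise is untested.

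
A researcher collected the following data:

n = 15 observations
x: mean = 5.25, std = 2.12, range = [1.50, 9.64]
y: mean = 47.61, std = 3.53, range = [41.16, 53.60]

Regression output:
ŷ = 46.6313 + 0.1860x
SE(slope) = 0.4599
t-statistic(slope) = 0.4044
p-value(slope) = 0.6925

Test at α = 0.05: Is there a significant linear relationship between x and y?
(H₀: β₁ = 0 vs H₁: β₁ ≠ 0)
Fail to reject H₀: p-value = 0.6925 ≥ α = 0.05. The linear relationship is not significant at the 5% level.

Hypothesis test for the slope coefficient:

H₀: β₁ = 0 (no linear relationship)
H₁: β₁ ≠ 0 (linear relationship exists)

Test statistic: t = β̂₁ / SE(β̂₁) = 0.1860 / 0.4599 = 0.4044

With df = 13, the two-sided p-value for |t| = 0.4044 is 0.6925.

Decision rule: reject H₀ if p-value < α.
p-value = 0.6925 ≥ α = 0.05 → fail to reject H₀.

At α = 0.05 the data do not provide convincing evidence of a nonzero slope.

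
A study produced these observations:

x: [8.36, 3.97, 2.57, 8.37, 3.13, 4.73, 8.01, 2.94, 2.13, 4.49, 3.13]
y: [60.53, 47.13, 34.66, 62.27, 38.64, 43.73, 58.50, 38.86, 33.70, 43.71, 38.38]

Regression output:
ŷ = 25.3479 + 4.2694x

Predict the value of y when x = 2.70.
ŷ = 36.8753

To predict y for x = 2.70, substitute into the regression equation:

ŷ = 25.3479 + 4.2694 × 2.70
ŷ = 25.3479 + 11.5274
ŷ = 36.8753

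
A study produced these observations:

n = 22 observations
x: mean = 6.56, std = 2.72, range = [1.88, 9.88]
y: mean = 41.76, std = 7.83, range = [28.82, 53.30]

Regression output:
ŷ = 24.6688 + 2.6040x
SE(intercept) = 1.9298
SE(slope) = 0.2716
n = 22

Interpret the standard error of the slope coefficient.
The slope 2.6040 is pinned down to within about ±0.2716 (one SE) by these data — relative uncertainty 10.4%, i.e. precise.

SE(β̂₁) = 0.2716 says: if we drew many samples of n = 22 from the same population and refit each time, the fitted slopes would scatter with a standard deviation of roughly 0.2716 around the true β₁.

Relative precision:
- SE / |β̂₁| = 0.2716 / 2.6040 = 10.4%
- Rule of thumb (under 20%: precise; 20% to under 50%: moderately precise; 50% or more: imprecise) → precise

Link to the t-test: t = β̂₁ / SE(β̂₁) = 2.6040 / 0.2716 = 9.5876, the statistic for H₀: β₁ = 0.

What drives SE(β̂₁): wider spread of x values → smaller SE; larger n (here n = 22) → smaller SE; more residual scatter → larger SE.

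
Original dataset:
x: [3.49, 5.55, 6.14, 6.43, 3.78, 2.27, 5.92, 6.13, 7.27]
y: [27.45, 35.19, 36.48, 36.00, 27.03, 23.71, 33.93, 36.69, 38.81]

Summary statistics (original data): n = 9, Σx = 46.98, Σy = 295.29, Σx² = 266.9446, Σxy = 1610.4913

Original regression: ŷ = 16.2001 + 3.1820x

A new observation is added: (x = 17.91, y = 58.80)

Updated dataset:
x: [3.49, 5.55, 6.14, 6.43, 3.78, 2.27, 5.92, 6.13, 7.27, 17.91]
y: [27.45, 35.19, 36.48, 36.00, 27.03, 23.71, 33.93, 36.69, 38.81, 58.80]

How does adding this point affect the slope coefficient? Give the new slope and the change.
The slope changes from 3.1820 to 2.1958 (change of -0.9862, or -31.0%).

The new point has HIGH LEVERAGE: x = 17.91 is far from the original mean x̄ = 46.98/9 ≈ 5.22 (original range [2.27, 7.27]).

Step 1: Update the sums with the new point (n goes from 9 to 10)
Σx  = 46.98 + 17.91 = 64.89
Σy  = 295.29 + 58.80 = 354.09
Σx² = 266.9446 + 17.91² = 266.9446 + 320.7681 = 587.7127
Σxy = 1610.4913 + 17.91×58.80 = 1610.4913 + 1053.1080 = 2663.5993

Step 2: Recompute the slope with b₁ = (nΣxy − ΣxΣy) / (nΣx² − (Σx)²)
Numerator   = 10×2663.5993 − 64.89×354.09 = 26635.9930 − 22976.9001 = 3659.0929
Denominator = 10×587.7127 − 64.89² = 5877.1270 − 4210.7121 = 1666.4149
b₁(new) = 3659.0929 / 1666.4149 = 2.1958

(Same formula on the original sums: (9×1610.4913 − 46.98×295.29) / (9×266.9446 − 46.98²) = 621.6975 / 195.3810 = 3.1820, matching the given fit.)

Step 3: Change in slope
Δβ₁ = 2.1958 − 3.1820 = -0.9862
Relative change = -0.9862 / 3.1820 × 100% = -31.0%
→ the slope decreases when the point is added.

A high-leverage point only changes the slope if it is off the original line; here y = 58.80 is below the original trend, so the slope decreases.
In practice: check such a point for data-entry or measurement error; investigate whether it comes from the same population as the rest of the sample.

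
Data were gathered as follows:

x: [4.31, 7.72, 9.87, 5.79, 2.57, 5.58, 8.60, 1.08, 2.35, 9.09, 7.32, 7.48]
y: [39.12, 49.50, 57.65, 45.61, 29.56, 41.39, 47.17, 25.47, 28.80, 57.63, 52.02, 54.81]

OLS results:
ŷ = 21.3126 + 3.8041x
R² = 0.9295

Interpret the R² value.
The model explains 92.95% of the variance in y (R² = 0.9295), leaving 7.05% unexplained; the fit is strong.

R² (coefficient of determination) measures the proportion of variance in y explained by the regression model.

Here R² = 0.9295:
- Explained: 92.95% of the variation in y
- Unexplained (residual): 100% − 92.95% = 7.05%
- Rule of thumb (below 0.3 weak; 0.3 to below 0.7 moderate; 0.7 and above strong) → strong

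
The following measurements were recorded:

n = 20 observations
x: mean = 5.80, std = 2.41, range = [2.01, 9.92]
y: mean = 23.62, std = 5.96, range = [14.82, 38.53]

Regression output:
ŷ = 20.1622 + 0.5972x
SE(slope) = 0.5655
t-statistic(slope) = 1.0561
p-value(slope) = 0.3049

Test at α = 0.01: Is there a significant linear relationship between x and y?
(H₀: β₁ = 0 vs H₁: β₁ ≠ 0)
p-value = 0.3049 ≥ α = 0.01, so we fail to reject H₀. The relationship is not significant.

Hypothesis test for the slope coefficient:

H₀: β₁ = 0 (no linear relationship)
H₁: β₁ ≠ 0 (linear relationship exists)

Test statistic: t = β̂₁ / SE(β̂₁) = 0.5972 / 0.5655 = 1.0561

With df = 18, the two-sided p-value for |t| = 1.0561 is 0.3049.

Decision rule: reject H₀ if p-value < α.
p-value = 0.3049 ≥ α = 0.01 → fail to reject H₀.

There is not sufficient evidence at the 1% significance level to conclude that a linear relationship exists between x and y.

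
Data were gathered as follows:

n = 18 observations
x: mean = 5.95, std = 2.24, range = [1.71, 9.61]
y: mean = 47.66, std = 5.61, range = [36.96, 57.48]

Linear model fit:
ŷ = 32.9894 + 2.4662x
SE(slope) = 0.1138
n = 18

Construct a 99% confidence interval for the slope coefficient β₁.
The 99% CI for β₁ is (2.1338, 2.7986)

Confidence interval for the slope:

The 99% CI for β₁ is: β̂₁ ± t*(α/2, n-2) × SE(β̂₁)

Step 1: Find critical t-value
- Confidence level = 0.99
- Degrees of freedom = n - 2 = 18 - 2 = 16
- t*(α/2, 16) = 2.9208

Step 2: Calculate margin of error
Margin = 2.9208 × 0.1138 = 0.3324

Step 3: Construct interval
CI = 2.4662 ± 0.3324
CI = (2.1338, 2.7986)

Interpretation: intervals built this way capture the true β₁ in 99% of repeated samples; here the plausible range for the per-unit effect of x on y is 2.1338 to 2.7986.
The interval does not include 0, suggesting a significant linear relationship.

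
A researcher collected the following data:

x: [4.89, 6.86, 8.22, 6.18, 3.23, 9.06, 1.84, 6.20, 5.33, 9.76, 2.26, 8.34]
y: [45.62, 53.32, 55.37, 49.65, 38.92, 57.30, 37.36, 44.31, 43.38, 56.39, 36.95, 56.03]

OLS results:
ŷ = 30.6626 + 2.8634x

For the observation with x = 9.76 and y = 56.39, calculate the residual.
Residual = -2.2194

The residual is the difference between the actual value and the predicted value:

Residual = y - ŷ

Step 1: Calculate predicted value
ŷ = 30.6626 + 2.8634 × 9.76
ŷ = 58.6094

Step 2: Calculate residual
Residual = 56.39 - 58.6094
Residual = -2.2194

Interpretation: the model overestimates the actual value by 2.2194 at this point (negative residual → observation lies below the fitted line).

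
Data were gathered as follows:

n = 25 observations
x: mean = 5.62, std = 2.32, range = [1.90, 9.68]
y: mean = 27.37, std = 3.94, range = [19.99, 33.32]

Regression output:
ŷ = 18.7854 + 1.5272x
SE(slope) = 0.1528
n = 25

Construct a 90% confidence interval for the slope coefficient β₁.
The 90% CI for β₁ is (1.2653, 1.7891)

Confidence interval for the slope:

The 90% CI for β₁ is: β̂₁ ± t*(α/2, n-2) × SE(β̂₁)

Step 1: Find critical t-value
- Confidence level = 0.9
- Degrees of freedom = n - 2 = 25 - 2 = 23
- t*(α/2, 23) = 1.7139

Step 2: Calculate margin of error
Margin = 1.7139 × 0.1528 = 0.2619

Step 3: Construct interval
CI = 1.5272 ± 0.2619
CI = (1.2653, 1.7891)

Interpretation: We are 90% confident that the true slope β₁ lies between 1.2653 and 1.7891.
Both endpoints are positive, so the data support a genuinely positive slope at this confidence level.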